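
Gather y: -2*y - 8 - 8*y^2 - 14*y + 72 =-8*y^2 - 16*y + 64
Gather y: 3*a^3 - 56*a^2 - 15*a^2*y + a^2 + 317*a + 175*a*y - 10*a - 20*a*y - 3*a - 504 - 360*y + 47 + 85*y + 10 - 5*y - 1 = 3*a^3 - 55*a^2 + 304*a + y*(-15*a^2 + 155*a - 280) - 448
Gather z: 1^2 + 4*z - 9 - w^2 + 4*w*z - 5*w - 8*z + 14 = -w^2 - 5*w + z*(4*w - 4) + 6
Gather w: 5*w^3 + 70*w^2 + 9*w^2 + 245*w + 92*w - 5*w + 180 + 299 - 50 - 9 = 5*w^3 + 79*w^2 + 332*w + 420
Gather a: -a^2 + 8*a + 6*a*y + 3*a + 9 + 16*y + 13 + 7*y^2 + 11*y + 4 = -a^2 + a*(6*y + 11) + 7*y^2 + 27*y + 26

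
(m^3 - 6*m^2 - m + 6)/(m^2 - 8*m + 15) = (m^3 - 6*m^2 - m + 6)/(m^2 - 8*m + 15)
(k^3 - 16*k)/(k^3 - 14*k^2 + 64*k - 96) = k*(k + 4)/(k^2 - 10*k + 24)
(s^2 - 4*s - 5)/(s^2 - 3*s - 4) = (s - 5)/(s - 4)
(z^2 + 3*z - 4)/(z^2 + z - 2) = (z + 4)/(z + 2)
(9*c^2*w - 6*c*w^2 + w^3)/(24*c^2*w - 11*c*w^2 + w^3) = (-3*c + w)/(-8*c + w)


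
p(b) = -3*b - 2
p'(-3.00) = -3.00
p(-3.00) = 7.00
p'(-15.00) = -3.00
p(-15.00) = 43.00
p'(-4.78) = -3.00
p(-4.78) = 12.34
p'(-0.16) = -3.00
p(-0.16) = -1.52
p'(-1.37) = -3.00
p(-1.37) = 2.11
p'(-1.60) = -3.00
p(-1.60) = 2.80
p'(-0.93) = -3.00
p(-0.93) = 0.79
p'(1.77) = -3.00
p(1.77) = -7.31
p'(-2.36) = -3.00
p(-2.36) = 5.08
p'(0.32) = -3.00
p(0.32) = -2.96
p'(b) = -3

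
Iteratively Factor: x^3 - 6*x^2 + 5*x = (x - 1)*(x^2 - 5*x) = (x - 5)*(x - 1)*(x)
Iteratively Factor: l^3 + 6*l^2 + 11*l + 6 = (l + 3)*(l^2 + 3*l + 2) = (l + 1)*(l + 3)*(l + 2)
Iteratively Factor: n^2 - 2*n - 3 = (n + 1)*(n - 3)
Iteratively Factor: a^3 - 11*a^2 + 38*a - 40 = (a - 2)*(a^2 - 9*a + 20) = (a - 5)*(a - 2)*(a - 4)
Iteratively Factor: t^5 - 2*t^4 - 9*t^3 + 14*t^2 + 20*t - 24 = (t - 2)*(t^4 - 9*t^2 - 4*t + 12) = (t - 3)*(t - 2)*(t^3 + 3*t^2 - 4) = (t - 3)*(t - 2)*(t + 2)*(t^2 + t - 2) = (t - 3)*(t - 2)*(t + 2)^2*(t - 1)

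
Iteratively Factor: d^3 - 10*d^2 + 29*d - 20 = (d - 5)*(d^2 - 5*d + 4) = (d - 5)*(d - 4)*(d - 1)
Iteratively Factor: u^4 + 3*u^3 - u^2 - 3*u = (u + 3)*(u^3 - u) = u*(u + 3)*(u^2 - 1) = u*(u + 1)*(u + 3)*(u - 1)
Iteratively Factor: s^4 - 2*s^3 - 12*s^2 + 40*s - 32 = (s + 4)*(s^3 - 6*s^2 + 12*s - 8) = (s - 2)*(s + 4)*(s^2 - 4*s + 4) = (s - 2)^2*(s + 4)*(s - 2)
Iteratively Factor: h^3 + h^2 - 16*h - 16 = (h + 4)*(h^2 - 3*h - 4) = (h - 4)*(h + 4)*(h + 1)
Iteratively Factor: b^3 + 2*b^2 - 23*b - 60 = (b + 3)*(b^2 - b - 20) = (b - 5)*(b + 3)*(b + 4)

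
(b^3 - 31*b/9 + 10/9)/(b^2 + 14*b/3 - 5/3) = (3*b^2 + b - 10)/(3*(b + 5))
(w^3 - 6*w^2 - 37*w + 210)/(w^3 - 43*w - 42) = (w - 5)/(w + 1)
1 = 1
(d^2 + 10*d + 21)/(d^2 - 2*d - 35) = (d^2 + 10*d + 21)/(d^2 - 2*d - 35)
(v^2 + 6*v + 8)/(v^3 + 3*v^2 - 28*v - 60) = (v + 4)/(v^2 + v - 30)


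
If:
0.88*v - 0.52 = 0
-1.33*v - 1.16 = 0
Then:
No Solution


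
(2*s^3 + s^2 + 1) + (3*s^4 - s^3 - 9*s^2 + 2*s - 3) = 3*s^4 + s^3 - 8*s^2 + 2*s - 2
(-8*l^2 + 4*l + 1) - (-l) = -8*l^2 + 5*l + 1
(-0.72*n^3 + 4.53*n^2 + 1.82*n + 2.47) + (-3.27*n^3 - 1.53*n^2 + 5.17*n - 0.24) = -3.99*n^3 + 3.0*n^2 + 6.99*n + 2.23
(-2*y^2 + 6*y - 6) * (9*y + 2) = -18*y^3 + 50*y^2 - 42*y - 12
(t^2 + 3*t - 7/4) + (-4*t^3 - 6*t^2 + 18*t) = -4*t^3 - 5*t^2 + 21*t - 7/4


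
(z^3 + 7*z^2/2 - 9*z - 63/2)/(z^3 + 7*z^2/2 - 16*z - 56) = (z^2 - 9)/(z^2 - 16)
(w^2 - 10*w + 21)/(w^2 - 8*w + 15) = (w - 7)/(w - 5)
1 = 1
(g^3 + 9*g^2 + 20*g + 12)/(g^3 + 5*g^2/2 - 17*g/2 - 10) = 2*(g^2 + 8*g + 12)/(2*g^2 + 3*g - 20)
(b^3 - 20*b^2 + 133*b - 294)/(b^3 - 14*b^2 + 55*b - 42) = (b - 7)/(b - 1)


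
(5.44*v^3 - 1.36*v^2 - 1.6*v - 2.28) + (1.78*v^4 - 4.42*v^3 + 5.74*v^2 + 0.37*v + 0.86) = 1.78*v^4 + 1.02*v^3 + 4.38*v^2 - 1.23*v - 1.42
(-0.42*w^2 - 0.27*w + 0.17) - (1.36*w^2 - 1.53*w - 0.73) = -1.78*w^2 + 1.26*w + 0.9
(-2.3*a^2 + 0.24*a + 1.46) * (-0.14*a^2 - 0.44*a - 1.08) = 0.322*a^4 + 0.9784*a^3 + 2.174*a^2 - 0.9016*a - 1.5768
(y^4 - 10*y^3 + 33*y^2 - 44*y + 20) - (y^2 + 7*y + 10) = y^4 - 10*y^3 + 32*y^2 - 51*y + 10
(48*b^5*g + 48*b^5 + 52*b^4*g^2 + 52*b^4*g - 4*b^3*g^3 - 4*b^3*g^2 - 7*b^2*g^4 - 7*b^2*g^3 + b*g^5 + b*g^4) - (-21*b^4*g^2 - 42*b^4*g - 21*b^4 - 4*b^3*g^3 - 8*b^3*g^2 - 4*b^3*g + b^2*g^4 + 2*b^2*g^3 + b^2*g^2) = 48*b^5*g + 48*b^5 + 73*b^4*g^2 + 94*b^4*g + 21*b^4 + 4*b^3*g^2 + 4*b^3*g - 8*b^2*g^4 - 9*b^2*g^3 - b^2*g^2 + b*g^5 + b*g^4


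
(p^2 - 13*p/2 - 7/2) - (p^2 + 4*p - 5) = 3/2 - 21*p/2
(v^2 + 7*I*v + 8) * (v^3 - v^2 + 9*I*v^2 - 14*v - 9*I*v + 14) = v^5 - v^4 + 16*I*v^4 - 69*v^3 - 16*I*v^3 + 69*v^2 - 26*I*v^2 - 112*v + 26*I*v + 112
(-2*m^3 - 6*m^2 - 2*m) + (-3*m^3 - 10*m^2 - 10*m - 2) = -5*m^3 - 16*m^2 - 12*m - 2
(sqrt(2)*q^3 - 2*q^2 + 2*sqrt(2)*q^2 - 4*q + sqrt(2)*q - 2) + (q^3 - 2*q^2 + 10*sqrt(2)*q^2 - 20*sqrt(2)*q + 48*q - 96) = q^3 + sqrt(2)*q^3 - 4*q^2 + 12*sqrt(2)*q^2 - 19*sqrt(2)*q + 44*q - 98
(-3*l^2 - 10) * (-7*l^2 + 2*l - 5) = 21*l^4 - 6*l^3 + 85*l^2 - 20*l + 50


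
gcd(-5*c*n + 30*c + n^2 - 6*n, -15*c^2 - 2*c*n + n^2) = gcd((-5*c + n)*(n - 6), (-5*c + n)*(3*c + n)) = 5*c - n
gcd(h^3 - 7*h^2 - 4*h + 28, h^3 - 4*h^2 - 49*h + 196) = h - 7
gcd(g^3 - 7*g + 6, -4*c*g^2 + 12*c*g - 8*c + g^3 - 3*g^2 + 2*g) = g^2 - 3*g + 2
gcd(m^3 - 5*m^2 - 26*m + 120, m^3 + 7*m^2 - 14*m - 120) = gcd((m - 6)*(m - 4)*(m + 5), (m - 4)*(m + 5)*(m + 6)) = m^2 + m - 20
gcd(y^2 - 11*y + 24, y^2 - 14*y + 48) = y - 8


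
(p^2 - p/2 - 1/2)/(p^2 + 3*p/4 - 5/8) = 4*(2*p^2 - p - 1)/(8*p^2 + 6*p - 5)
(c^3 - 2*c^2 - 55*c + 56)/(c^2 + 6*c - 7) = c - 8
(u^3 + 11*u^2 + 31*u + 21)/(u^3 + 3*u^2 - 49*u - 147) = (u + 1)/(u - 7)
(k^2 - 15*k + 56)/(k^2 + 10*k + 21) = (k^2 - 15*k + 56)/(k^2 + 10*k + 21)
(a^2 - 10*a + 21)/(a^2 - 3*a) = (a - 7)/a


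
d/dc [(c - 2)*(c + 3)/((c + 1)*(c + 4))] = 2*(2*c^2 + 10*c + 17)/(c^4 + 10*c^3 + 33*c^2 + 40*c + 16)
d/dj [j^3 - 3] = 3*j^2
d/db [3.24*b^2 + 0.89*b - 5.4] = 6.48*b + 0.89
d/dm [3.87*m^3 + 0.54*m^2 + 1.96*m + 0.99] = 11.61*m^2 + 1.08*m + 1.96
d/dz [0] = 0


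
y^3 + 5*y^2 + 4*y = y*(y + 1)*(y + 4)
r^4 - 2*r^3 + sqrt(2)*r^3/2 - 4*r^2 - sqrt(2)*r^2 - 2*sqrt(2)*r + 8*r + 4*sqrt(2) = (r - 2)^2*(r + 2)*(r + sqrt(2)/2)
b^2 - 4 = (b - 2)*(b + 2)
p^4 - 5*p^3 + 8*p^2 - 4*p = p*(p - 2)^2*(p - 1)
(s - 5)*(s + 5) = s^2 - 25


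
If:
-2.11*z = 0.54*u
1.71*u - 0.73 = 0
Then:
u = 0.43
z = -0.11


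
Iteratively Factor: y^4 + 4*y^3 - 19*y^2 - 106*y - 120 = (y - 5)*(y^3 + 9*y^2 + 26*y + 24) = (y - 5)*(y + 4)*(y^2 + 5*y + 6) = (y - 5)*(y + 3)*(y + 4)*(y + 2)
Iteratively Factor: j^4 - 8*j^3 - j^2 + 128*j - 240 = (j - 5)*(j^3 - 3*j^2 - 16*j + 48) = (j - 5)*(j - 4)*(j^2 + j - 12) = (j - 5)*(j - 4)*(j - 3)*(j + 4)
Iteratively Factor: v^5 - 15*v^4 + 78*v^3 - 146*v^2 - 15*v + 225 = (v - 5)*(v^4 - 10*v^3 + 28*v^2 - 6*v - 45) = (v - 5)*(v - 3)*(v^3 - 7*v^2 + 7*v + 15) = (v - 5)*(v - 3)^2*(v^2 - 4*v - 5) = (v - 5)^2*(v - 3)^2*(v + 1)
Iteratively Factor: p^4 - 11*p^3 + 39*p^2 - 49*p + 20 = (p - 5)*(p^3 - 6*p^2 + 9*p - 4) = (p - 5)*(p - 1)*(p^2 - 5*p + 4) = (p - 5)*(p - 1)^2*(p - 4)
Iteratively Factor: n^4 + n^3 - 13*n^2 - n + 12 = (n + 4)*(n^3 - 3*n^2 - n + 3) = (n - 1)*(n + 4)*(n^2 - 2*n - 3) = (n - 3)*(n - 1)*(n + 4)*(n + 1)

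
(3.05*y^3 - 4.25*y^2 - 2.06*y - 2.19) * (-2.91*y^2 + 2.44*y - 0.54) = -8.8755*y^5 + 19.8095*y^4 - 6.0224*y^3 + 3.6415*y^2 - 4.2312*y + 1.1826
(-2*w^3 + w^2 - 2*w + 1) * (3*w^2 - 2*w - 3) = -6*w^5 + 7*w^4 - 2*w^3 + 4*w^2 + 4*w - 3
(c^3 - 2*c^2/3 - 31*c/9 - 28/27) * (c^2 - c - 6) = c^5 - 5*c^4/3 - 79*c^3/9 + 173*c^2/27 + 586*c/27 + 56/9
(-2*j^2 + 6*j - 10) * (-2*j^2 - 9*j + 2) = 4*j^4 + 6*j^3 - 38*j^2 + 102*j - 20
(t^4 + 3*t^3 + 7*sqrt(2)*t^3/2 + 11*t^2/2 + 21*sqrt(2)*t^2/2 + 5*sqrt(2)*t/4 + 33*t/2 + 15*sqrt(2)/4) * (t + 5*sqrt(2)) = t^5 + 3*t^4 + 17*sqrt(2)*t^4/2 + 51*sqrt(2)*t^3/2 + 81*t^3/2 + 115*sqrt(2)*t^2/4 + 243*t^2/2 + 25*t/2 + 345*sqrt(2)*t/4 + 75/2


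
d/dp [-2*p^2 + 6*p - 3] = 6 - 4*p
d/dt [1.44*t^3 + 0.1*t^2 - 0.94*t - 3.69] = 4.32*t^2 + 0.2*t - 0.94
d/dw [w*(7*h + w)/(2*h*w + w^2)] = -5*h/(4*h^2 + 4*h*w + w^2)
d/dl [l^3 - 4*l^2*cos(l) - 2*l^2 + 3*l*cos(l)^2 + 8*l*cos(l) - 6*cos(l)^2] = 4*l^2*sin(l) + 3*l^2 - 3*l*sin(2*l) - 8*sqrt(2)*l*sin(l + pi/4) - 4*l + 6*sin(2*l) + 8*cos(l) + 3*cos(2*l)/2 + 3/2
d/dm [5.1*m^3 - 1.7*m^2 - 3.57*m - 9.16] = 15.3*m^2 - 3.4*m - 3.57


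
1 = 1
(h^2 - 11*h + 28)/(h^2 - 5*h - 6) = (-h^2 + 11*h - 28)/(-h^2 + 5*h + 6)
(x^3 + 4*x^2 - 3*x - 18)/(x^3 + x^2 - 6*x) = (x + 3)/x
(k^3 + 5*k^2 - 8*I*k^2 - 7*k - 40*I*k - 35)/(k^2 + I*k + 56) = (k^2 + k*(5 - I) - 5*I)/(k + 8*I)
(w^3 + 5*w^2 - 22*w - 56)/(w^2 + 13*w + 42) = (w^2 - 2*w - 8)/(w + 6)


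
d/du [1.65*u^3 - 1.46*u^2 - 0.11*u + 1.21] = 4.95*u^2 - 2.92*u - 0.11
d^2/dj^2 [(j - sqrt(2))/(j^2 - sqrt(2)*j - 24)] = 2*((-3*j + 2*sqrt(2))*(-j^2 + sqrt(2)*j + 24) - (j - sqrt(2))*(2*j - sqrt(2))^2)/(-j^2 + sqrt(2)*j + 24)^3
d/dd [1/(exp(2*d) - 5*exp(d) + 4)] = (5 - 2*exp(d))*exp(d)/(exp(2*d) - 5*exp(d) + 4)^2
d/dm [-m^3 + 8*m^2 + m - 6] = -3*m^2 + 16*m + 1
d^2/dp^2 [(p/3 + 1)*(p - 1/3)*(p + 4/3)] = 2*p + 8/3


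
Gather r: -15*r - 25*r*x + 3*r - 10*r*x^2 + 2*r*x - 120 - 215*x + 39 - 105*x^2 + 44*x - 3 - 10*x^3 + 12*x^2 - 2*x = r*(-10*x^2 - 23*x - 12) - 10*x^3 - 93*x^2 - 173*x - 84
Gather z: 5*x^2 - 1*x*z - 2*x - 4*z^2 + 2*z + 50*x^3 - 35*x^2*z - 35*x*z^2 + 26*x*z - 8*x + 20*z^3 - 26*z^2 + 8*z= 50*x^3 + 5*x^2 - 10*x + 20*z^3 + z^2*(-35*x - 30) + z*(-35*x^2 + 25*x + 10)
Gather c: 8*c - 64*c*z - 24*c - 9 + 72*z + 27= c*(-64*z - 16) + 72*z + 18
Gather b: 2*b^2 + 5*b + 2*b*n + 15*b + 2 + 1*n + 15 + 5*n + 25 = 2*b^2 + b*(2*n + 20) + 6*n + 42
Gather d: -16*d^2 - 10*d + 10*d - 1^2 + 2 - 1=-16*d^2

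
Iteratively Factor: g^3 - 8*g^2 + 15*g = (g - 5)*(g^2 - 3*g) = (g - 5)*(g - 3)*(g)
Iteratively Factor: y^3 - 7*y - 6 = (y + 2)*(y^2 - 2*y - 3) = (y - 3)*(y + 2)*(y + 1)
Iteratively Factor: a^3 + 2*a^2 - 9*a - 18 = (a + 3)*(a^2 - a - 6) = (a + 2)*(a + 3)*(a - 3)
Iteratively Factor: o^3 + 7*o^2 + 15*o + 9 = (o + 3)*(o^2 + 4*o + 3) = (o + 1)*(o + 3)*(o + 3)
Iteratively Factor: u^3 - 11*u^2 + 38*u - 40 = (u - 2)*(u^2 - 9*u + 20) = (u - 5)*(u - 2)*(u - 4)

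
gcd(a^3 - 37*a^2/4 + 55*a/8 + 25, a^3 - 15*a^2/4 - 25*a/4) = a + 5/4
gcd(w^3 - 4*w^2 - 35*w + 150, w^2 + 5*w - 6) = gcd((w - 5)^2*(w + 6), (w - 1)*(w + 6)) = w + 6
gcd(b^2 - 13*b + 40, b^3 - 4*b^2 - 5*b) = b - 5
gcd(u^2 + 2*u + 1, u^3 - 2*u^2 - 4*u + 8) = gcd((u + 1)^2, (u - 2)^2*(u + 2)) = 1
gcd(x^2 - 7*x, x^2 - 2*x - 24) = 1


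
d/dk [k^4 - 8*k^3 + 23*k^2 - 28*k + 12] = 4*k^3 - 24*k^2 + 46*k - 28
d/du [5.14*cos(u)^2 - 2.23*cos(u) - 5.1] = (2.23 - 10.28*cos(u))*sin(u)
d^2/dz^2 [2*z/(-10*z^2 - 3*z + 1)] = 4*(-z*(20*z + 3)^2 + 3*(10*z + 1)*(10*z^2 + 3*z - 1))/(10*z^2 + 3*z - 1)^3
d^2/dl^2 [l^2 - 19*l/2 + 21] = 2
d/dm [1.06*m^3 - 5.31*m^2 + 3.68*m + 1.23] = 3.18*m^2 - 10.62*m + 3.68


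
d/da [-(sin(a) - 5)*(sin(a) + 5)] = -sin(2*a)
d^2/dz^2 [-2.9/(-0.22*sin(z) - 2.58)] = (-0.14036*sin(z)^2 + 1.64604*sin(z) + 0.28072)/(0.22*sin(z) + 2.58)^3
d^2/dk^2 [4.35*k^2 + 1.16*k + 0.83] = 8.70000000000000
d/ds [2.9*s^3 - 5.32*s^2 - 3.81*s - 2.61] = 8.7*s^2 - 10.64*s - 3.81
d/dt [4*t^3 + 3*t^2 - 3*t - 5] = 12*t^2 + 6*t - 3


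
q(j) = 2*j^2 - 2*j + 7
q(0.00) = 7.00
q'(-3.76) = -17.04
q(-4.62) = 58.93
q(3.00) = 19.00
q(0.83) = 6.72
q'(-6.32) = -27.28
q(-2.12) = 20.23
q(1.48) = 8.42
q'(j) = 4*j - 2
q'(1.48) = 3.92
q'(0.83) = 1.32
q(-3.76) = 42.80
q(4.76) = 42.80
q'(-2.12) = -10.48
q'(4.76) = 17.04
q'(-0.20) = -2.80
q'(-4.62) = -20.48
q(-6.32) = 99.52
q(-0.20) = 7.48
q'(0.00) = -2.00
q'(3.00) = 10.00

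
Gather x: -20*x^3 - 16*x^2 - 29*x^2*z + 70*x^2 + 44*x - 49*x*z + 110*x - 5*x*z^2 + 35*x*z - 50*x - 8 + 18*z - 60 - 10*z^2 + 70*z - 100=-20*x^3 + x^2*(54 - 29*z) + x*(-5*z^2 - 14*z + 104) - 10*z^2 + 88*z - 168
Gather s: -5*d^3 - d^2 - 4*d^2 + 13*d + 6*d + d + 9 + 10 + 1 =-5*d^3 - 5*d^2 + 20*d + 20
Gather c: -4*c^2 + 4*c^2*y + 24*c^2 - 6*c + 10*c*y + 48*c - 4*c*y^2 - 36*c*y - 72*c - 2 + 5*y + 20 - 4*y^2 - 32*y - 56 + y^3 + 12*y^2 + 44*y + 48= c^2*(4*y + 20) + c*(-4*y^2 - 26*y - 30) + y^3 + 8*y^2 + 17*y + 10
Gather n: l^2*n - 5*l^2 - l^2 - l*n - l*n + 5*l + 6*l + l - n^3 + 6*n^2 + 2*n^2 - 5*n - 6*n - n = -6*l^2 + 12*l - n^3 + 8*n^2 + n*(l^2 - 2*l - 12)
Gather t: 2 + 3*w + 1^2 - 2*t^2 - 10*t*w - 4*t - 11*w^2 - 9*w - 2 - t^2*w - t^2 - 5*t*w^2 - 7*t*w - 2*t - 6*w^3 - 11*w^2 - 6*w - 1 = t^2*(-w - 3) + t*(-5*w^2 - 17*w - 6) - 6*w^3 - 22*w^2 - 12*w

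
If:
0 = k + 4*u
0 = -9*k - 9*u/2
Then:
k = 0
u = 0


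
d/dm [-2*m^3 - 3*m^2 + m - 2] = -6*m^2 - 6*m + 1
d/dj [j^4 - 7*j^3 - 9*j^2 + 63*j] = 4*j^3 - 21*j^2 - 18*j + 63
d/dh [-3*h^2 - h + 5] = -6*h - 1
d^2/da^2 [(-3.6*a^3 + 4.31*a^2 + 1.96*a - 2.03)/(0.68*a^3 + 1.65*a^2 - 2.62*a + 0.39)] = (3.5527136788005e-15*a^7 + 12.064288*a^6 - 33.044736*a^5 + 59.459472*a^4 - 42.314876*a^3 - 12.267696*a^2 + 45.031356*a - 19.940296)/(0.314432*a^9 + 2.28888*a^8 + 1.919436*a^7 - 12.604707*a^6 - 4.769994*a^5 + 32.995161*a^4 - 27.790264*a^3 + 8.784243*a^2 - 1.195506*a + 0.059319)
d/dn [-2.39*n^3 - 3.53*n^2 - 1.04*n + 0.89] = -7.17*n^2 - 7.06*n - 1.04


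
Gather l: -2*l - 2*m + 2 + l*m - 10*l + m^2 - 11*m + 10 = l*(m - 12) + m^2 - 13*m + 12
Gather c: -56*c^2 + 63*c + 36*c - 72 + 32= -56*c^2 + 99*c - 40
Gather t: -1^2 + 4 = 3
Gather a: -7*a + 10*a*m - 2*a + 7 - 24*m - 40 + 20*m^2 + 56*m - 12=a*(10*m - 9) + 20*m^2 + 32*m - 45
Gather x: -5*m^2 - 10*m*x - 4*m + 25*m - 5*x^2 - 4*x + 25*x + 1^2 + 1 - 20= -5*m^2 + 21*m - 5*x^2 + x*(21 - 10*m) - 18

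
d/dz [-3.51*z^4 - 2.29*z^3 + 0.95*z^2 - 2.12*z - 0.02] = -14.04*z^3 - 6.87*z^2 + 1.9*z - 2.12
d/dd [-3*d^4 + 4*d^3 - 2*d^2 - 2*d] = -12*d^3 + 12*d^2 - 4*d - 2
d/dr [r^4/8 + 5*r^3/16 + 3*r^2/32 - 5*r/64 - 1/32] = r^3/2 + 15*r^2/16 + 3*r/16 - 5/64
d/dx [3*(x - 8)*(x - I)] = 6*x - 24 - 3*I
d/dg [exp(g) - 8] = exp(g)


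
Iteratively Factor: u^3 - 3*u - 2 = (u + 1)*(u^2 - u - 2) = (u - 2)*(u + 1)*(u + 1)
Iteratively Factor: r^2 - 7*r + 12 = (r - 3)*(r - 4)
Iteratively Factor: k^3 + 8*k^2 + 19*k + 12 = (k + 1)*(k^2 + 7*k + 12) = (k + 1)*(k + 4)*(k + 3)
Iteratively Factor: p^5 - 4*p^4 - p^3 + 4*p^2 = (p)*(p^4 - 4*p^3 - p^2 + 4*p) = p*(p - 1)*(p^3 - 3*p^2 - 4*p) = p*(p - 4)*(p - 1)*(p^2 + p) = p^2*(p - 4)*(p - 1)*(p + 1)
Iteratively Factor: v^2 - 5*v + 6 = (v - 3)*(v - 2)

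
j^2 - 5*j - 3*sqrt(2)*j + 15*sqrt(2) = (j - 5)*(j - 3*sqrt(2))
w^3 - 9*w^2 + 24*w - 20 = (w - 5)*(w - 2)^2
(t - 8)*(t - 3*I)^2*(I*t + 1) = I*t^4 + 7*t^3 - 8*I*t^3 - 56*t^2 - 15*I*t^2 - 9*t + 120*I*t + 72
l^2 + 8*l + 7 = (l + 1)*(l + 7)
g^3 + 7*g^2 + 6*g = g*(g + 1)*(g + 6)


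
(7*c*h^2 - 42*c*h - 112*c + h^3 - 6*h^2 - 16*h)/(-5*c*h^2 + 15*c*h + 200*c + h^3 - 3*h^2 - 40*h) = (-7*c*h - 14*c - h^2 - 2*h)/(5*c*h + 25*c - h^2 - 5*h)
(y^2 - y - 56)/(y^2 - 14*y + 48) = (y + 7)/(y - 6)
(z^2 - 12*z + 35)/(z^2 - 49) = (z - 5)/(z + 7)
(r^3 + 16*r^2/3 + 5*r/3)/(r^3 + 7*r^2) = (3*r^2 + 16*r + 5)/(3*r*(r + 7))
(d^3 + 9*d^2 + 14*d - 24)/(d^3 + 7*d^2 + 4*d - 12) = (d + 4)/(d + 2)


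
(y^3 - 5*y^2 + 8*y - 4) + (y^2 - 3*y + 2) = y^3 - 4*y^2 + 5*y - 2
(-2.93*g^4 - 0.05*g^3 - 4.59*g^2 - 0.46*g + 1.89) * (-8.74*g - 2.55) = 25.6082*g^5 + 7.9085*g^4 + 40.2441*g^3 + 15.7249*g^2 - 15.3456*g - 4.8195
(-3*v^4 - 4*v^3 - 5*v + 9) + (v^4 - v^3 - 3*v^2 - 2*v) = -2*v^4 - 5*v^3 - 3*v^2 - 7*v + 9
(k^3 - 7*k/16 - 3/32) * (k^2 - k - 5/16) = k^5 - k^4 - 3*k^3/4 + 11*k^2/32 + 59*k/256 + 15/512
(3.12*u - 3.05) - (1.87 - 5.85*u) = 8.97*u - 4.92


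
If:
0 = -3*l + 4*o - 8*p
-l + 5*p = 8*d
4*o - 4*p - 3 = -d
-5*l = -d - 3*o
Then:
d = 31/345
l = 212/345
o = 343/345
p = 4/15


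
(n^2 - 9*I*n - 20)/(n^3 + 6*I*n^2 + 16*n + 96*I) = (n - 5*I)/(n^2 + 10*I*n - 24)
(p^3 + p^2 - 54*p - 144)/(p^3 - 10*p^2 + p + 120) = (p + 6)/(p - 5)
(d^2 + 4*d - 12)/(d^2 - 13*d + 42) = (d^2 + 4*d - 12)/(d^2 - 13*d + 42)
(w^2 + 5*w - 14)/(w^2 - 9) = (w^2 + 5*w - 14)/(w^2 - 9)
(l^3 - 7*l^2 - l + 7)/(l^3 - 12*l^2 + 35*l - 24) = (l^2 - 6*l - 7)/(l^2 - 11*l + 24)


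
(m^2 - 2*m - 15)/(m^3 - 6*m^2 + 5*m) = (m + 3)/(m*(m - 1))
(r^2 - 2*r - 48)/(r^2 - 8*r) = (r + 6)/r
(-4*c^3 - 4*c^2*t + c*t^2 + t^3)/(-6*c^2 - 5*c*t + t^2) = (-4*c^2 + t^2)/(-6*c + t)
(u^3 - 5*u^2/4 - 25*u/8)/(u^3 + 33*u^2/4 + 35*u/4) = (u - 5/2)/(u + 7)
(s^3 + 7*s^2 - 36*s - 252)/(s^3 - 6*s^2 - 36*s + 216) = (s + 7)/(s - 6)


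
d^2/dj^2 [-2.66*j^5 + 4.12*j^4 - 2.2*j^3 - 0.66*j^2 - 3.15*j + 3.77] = -53.2*j^3 + 49.44*j^2 - 13.2*j - 1.32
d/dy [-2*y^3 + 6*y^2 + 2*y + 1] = -6*y^2 + 12*y + 2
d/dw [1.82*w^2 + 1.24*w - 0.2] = 3.64*w + 1.24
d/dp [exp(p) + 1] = exp(p)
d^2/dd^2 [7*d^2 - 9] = 14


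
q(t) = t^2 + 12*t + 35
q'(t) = 2*t + 12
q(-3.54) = 5.05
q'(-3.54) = 4.92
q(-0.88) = 25.21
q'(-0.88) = 10.24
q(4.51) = 109.46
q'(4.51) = 21.02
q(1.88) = 61.09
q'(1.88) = 15.76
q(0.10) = 36.21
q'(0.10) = 12.20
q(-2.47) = 11.46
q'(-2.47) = 7.06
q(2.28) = 67.56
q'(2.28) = 16.56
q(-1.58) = 18.54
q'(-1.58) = 8.84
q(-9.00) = 8.00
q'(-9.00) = -6.00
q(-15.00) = 80.00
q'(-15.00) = -18.00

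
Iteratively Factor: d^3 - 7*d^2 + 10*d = (d - 5)*(d^2 - 2*d) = d*(d - 5)*(d - 2)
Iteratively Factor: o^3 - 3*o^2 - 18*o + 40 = (o - 2)*(o^2 - o - 20) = (o - 5)*(o - 2)*(o + 4)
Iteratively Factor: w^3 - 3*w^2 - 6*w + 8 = (w - 1)*(w^2 - 2*w - 8) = (w - 4)*(w - 1)*(w + 2)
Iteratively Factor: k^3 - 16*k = (k + 4)*(k^2 - 4*k) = (k - 4)*(k + 4)*(k)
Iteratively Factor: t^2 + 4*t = (t + 4)*(t)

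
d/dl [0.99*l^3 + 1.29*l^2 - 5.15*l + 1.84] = 2.97*l^2 + 2.58*l - 5.15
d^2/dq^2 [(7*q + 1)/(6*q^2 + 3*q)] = 2*(28*q^3 + 12*q^2 + 6*q + 1)/(3*q^3*(8*q^3 + 12*q^2 + 6*q + 1))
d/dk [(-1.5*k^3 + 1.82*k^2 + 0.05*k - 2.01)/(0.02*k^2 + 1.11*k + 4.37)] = (-0.03*k^4 - 3.33*k^3 - 17.6458*k^2 + 15.9872*k + 2.4496)/(0.0004*k^4 + 0.0444*k^3 + 1.4069*k^2 + 9.7014*k + 19.0969)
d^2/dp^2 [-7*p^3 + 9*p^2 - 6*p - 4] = 18 - 42*p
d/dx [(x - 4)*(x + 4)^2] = (x + 4)*(3*x - 4)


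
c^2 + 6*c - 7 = (c - 1)*(c + 7)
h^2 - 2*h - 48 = (h - 8)*(h + 6)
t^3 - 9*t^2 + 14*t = t*(t - 7)*(t - 2)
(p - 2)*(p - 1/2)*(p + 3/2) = p^3 - p^2 - 11*p/4 + 3/2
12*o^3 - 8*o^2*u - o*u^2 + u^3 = (-2*o + u)^2*(3*o + u)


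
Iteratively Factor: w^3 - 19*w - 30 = (w + 3)*(w^2 - 3*w - 10) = (w + 2)*(w + 3)*(w - 5)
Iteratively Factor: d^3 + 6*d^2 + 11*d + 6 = (d + 2)*(d^2 + 4*d + 3) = (d + 2)*(d + 3)*(d + 1)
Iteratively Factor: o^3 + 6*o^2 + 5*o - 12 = (o + 3)*(o^2 + 3*o - 4) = (o + 3)*(o + 4)*(o - 1)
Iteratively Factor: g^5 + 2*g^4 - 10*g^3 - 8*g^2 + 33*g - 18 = (g - 1)*(g^4 + 3*g^3 - 7*g^2 - 15*g + 18) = (g - 1)*(g + 3)*(g^3 - 7*g + 6) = (g - 2)*(g - 1)*(g + 3)*(g^2 + 2*g - 3) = (g - 2)*(g - 1)^2*(g + 3)*(g + 3)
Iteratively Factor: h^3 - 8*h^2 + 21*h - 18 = (h - 2)*(h^2 - 6*h + 9) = (h - 3)*(h - 2)*(h - 3)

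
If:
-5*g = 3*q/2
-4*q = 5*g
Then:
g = 0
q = 0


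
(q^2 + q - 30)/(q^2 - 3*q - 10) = (q + 6)/(q + 2)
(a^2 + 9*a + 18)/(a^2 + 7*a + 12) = (a + 6)/(a + 4)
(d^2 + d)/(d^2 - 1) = d/(d - 1)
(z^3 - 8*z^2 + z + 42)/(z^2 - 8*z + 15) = (z^2 - 5*z - 14)/(z - 5)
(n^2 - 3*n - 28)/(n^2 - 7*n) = (n + 4)/n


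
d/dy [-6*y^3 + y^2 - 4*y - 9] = -18*y^2 + 2*y - 4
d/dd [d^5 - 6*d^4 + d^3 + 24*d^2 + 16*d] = 5*d^4 - 24*d^3 + 3*d^2 + 48*d + 16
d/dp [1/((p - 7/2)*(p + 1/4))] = 16*(13 - 8*p)/(64*p^4 - 416*p^3 + 564*p^2 + 364*p + 49)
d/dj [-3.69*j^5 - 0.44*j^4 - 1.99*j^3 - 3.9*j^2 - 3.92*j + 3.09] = -18.45*j^4 - 1.76*j^3 - 5.97*j^2 - 7.8*j - 3.92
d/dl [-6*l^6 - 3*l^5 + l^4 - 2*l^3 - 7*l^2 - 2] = l*(-36*l^4 - 15*l^3 + 4*l^2 - 6*l - 14)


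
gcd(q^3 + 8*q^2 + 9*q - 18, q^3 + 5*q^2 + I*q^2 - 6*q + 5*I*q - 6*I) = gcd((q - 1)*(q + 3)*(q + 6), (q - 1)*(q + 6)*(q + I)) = q^2 + 5*q - 6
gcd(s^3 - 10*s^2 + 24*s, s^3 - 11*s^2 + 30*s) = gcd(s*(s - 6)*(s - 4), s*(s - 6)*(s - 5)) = s^2 - 6*s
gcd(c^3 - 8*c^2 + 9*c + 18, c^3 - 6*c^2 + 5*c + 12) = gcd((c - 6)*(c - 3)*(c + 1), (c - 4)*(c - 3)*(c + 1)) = c^2 - 2*c - 3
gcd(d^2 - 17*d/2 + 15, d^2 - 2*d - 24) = d - 6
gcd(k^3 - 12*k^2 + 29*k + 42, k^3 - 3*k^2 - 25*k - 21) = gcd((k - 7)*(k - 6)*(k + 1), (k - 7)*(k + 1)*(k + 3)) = k^2 - 6*k - 7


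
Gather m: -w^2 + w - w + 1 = 1 - w^2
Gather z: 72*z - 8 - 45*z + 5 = 27*z - 3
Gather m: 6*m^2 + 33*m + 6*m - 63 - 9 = 6*m^2 + 39*m - 72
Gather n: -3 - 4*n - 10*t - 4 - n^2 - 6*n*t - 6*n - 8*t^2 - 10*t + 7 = -n^2 + n*(-6*t - 10) - 8*t^2 - 20*t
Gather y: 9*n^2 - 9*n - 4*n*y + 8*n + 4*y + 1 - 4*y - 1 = 9*n^2 - 4*n*y - n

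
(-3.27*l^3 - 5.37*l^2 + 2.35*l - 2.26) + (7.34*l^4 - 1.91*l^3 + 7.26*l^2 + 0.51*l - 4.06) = 7.34*l^4 - 5.18*l^3 + 1.89*l^2 + 2.86*l - 6.32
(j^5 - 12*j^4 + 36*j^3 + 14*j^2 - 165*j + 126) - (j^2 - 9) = j^5 - 12*j^4 + 36*j^3 + 13*j^2 - 165*j + 135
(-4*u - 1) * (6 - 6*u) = 24*u^2 - 18*u - 6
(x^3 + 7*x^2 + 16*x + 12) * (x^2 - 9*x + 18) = x^5 - 2*x^4 - 29*x^3 - 6*x^2 + 180*x + 216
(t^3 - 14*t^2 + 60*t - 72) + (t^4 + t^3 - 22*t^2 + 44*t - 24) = t^4 + 2*t^3 - 36*t^2 + 104*t - 96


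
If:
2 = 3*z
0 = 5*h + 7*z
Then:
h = -14/15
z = 2/3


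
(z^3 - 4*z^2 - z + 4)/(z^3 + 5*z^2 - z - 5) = (z - 4)/(z + 5)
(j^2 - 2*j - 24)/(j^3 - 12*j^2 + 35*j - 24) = (j^2 - 2*j - 24)/(j^3 - 12*j^2 + 35*j - 24)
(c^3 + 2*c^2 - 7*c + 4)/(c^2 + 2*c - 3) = (c^2 + 3*c - 4)/(c + 3)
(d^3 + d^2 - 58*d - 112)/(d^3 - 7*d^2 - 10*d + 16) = (d + 7)/(d - 1)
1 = 1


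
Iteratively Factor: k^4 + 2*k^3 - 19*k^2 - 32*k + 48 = (k - 4)*(k^3 + 6*k^2 + 5*k - 12) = (k - 4)*(k - 1)*(k^2 + 7*k + 12) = (k - 4)*(k - 1)*(k + 4)*(k + 3)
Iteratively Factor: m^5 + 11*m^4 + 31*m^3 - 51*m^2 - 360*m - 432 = (m - 3)*(m^4 + 14*m^3 + 73*m^2 + 168*m + 144) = (m - 3)*(m + 4)*(m^3 + 10*m^2 + 33*m + 36) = (m - 3)*(m + 3)*(m + 4)*(m^2 + 7*m + 12) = (m - 3)*(m + 3)^2*(m + 4)*(m + 4)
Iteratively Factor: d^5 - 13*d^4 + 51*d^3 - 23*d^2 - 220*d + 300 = (d - 3)*(d^4 - 10*d^3 + 21*d^2 + 40*d - 100) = (d - 5)*(d - 3)*(d^3 - 5*d^2 - 4*d + 20) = (d - 5)*(d - 3)*(d + 2)*(d^2 - 7*d + 10) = (d - 5)^2*(d - 3)*(d + 2)*(d - 2)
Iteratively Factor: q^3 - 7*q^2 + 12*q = (q)*(q^2 - 7*q + 12) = q*(q - 3)*(q - 4)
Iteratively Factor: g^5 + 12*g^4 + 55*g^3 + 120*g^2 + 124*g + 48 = (g + 4)*(g^4 + 8*g^3 + 23*g^2 + 28*g + 12) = (g + 3)*(g + 4)*(g^3 + 5*g^2 + 8*g + 4) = (g + 1)*(g + 3)*(g + 4)*(g^2 + 4*g + 4) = (g + 1)*(g + 2)*(g + 3)*(g + 4)*(g + 2)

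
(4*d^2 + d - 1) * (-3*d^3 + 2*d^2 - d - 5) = -12*d^5 + 5*d^4 + d^3 - 23*d^2 - 4*d + 5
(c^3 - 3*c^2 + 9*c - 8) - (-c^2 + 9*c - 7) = c^3 - 2*c^2 - 1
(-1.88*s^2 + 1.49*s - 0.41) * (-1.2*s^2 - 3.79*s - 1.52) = 2.256*s^4 + 5.3372*s^3 - 2.2975*s^2 - 0.7109*s + 0.6232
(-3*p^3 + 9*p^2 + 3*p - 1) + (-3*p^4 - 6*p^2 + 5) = -3*p^4 - 3*p^3 + 3*p^2 + 3*p + 4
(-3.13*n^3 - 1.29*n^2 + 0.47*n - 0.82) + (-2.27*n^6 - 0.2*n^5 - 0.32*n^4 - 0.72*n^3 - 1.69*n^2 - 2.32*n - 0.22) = -2.27*n^6 - 0.2*n^5 - 0.32*n^4 - 3.85*n^3 - 2.98*n^2 - 1.85*n - 1.04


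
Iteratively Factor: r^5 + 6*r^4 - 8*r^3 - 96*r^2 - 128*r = (r + 2)*(r^4 + 4*r^3 - 16*r^2 - 64*r) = (r - 4)*(r + 2)*(r^3 + 8*r^2 + 16*r) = r*(r - 4)*(r + 2)*(r^2 + 8*r + 16) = r*(r - 4)*(r + 2)*(r + 4)*(r + 4)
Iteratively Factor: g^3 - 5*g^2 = (g)*(g^2 - 5*g) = g^2*(g - 5)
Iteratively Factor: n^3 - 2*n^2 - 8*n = (n - 4)*(n^2 + 2*n) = n*(n - 4)*(n + 2)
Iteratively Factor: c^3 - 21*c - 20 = (c - 5)*(c^2 + 5*c + 4) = (c - 5)*(c + 1)*(c + 4)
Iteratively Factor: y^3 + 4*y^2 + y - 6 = (y - 1)*(y^2 + 5*y + 6) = (y - 1)*(y + 3)*(y + 2)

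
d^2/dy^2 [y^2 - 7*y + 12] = 2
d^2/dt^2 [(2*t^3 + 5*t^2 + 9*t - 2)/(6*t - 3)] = 2*(8*t^3 - 12*t^2 + 6*t + 15)/(3*(8*t^3 - 12*t^2 + 6*t - 1))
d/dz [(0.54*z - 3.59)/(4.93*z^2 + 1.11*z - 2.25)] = (-2.6622*z^2 + 35.3974*z + 2.7699)/(24.3049*z^4 + 10.9446*z^3 - 20.9529*z^2 - 4.995*z + 5.0625)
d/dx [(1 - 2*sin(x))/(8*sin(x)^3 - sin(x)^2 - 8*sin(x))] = 2*(16*sin(x)^3 - 13*sin(x)^2 + sin(x) + 4)*cos(x)/((sin(x) + 8*cos(x)^2)^2*sin(x)^2)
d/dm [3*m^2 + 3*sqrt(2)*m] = 6*m + 3*sqrt(2)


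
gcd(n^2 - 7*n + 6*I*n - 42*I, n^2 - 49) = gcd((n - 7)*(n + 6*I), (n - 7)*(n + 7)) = n - 7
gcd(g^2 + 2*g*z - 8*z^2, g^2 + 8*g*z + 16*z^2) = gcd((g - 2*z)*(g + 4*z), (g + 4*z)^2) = g + 4*z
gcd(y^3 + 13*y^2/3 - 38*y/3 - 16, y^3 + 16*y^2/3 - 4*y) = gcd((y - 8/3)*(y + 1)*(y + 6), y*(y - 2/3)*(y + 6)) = y + 6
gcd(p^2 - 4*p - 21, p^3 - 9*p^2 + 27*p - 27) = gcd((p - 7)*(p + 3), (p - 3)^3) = 1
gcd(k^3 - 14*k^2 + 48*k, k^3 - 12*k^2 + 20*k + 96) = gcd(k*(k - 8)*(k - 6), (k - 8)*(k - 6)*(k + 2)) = k^2 - 14*k + 48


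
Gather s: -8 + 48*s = 48*s - 8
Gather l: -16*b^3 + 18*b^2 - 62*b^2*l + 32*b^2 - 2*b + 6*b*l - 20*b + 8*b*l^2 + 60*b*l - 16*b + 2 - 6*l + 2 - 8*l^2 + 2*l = -16*b^3 + 50*b^2 - 38*b + l^2*(8*b - 8) + l*(-62*b^2 + 66*b - 4) + 4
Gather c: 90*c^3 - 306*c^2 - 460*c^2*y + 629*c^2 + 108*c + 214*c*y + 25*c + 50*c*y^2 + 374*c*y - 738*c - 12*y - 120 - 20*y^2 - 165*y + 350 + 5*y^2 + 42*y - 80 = 90*c^3 + c^2*(323 - 460*y) + c*(50*y^2 + 588*y - 605) - 15*y^2 - 135*y + 150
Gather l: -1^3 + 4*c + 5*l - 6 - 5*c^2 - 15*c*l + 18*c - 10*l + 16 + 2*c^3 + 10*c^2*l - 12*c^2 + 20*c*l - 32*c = 2*c^3 - 17*c^2 - 10*c + l*(10*c^2 + 5*c - 5) + 9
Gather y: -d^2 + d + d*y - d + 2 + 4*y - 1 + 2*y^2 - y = -d^2 + 2*y^2 + y*(d + 3) + 1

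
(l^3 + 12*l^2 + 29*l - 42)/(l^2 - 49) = (l^2 + 5*l - 6)/(l - 7)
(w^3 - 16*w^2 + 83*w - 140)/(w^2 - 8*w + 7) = (w^2 - 9*w + 20)/(w - 1)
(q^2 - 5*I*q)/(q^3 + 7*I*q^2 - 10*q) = (q - 5*I)/(q^2 + 7*I*q - 10)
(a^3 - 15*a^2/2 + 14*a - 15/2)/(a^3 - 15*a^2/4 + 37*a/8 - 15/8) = 4*(a - 5)/(4*a - 5)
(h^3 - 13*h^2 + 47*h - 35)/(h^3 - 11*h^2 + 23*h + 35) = (h - 1)/(h + 1)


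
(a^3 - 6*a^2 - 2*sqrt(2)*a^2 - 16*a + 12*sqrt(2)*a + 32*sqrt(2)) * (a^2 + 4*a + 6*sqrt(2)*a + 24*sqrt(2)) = a^5 - 2*a^4 + 4*sqrt(2)*a^4 - 64*a^3 - 8*sqrt(2)*a^3 - 160*sqrt(2)*a^2 - 16*a^2 - 256*sqrt(2)*a + 960*a + 1536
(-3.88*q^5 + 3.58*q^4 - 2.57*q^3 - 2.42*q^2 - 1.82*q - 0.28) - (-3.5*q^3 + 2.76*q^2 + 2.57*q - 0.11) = -3.88*q^5 + 3.58*q^4 + 0.93*q^3 - 5.18*q^2 - 4.39*q - 0.17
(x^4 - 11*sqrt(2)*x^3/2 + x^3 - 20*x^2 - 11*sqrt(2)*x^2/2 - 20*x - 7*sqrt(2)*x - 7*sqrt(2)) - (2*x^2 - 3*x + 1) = x^4 - 11*sqrt(2)*x^3/2 + x^3 - 22*x^2 - 11*sqrt(2)*x^2/2 - 17*x - 7*sqrt(2)*x - 7*sqrt(2) - 1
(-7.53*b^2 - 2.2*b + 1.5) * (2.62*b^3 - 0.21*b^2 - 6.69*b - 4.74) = -19.7286*b^5 - 4.1827*b^4 + 54.7677*b^3 + 50.0952*b^2 + 0.393000000000001*b - 7.11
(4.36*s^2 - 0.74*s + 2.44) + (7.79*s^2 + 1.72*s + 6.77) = 12.15*s^2 + 0.98*s + 9.21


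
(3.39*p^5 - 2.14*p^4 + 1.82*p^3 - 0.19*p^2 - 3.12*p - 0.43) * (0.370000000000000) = 1.2543*p^5 - 0.7918*p^4 + 0.6734*p^3 - 0.0703*p^2 - 1.1544*p - 0.1591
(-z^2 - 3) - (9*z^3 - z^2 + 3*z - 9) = -9*z^3 - 3*z + 6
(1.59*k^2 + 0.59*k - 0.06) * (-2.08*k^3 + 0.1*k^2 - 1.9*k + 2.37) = -3.3072*k^5 - 1.0682*k^4 - 2.8372*k^3 + 2.6413*k^2 + 1.5123*k - 0.1422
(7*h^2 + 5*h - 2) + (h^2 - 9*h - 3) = 8*h^2 - 4*h - 5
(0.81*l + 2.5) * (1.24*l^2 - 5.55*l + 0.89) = 1.0044*l^3 - 1.3955*l^2 - 13.1541*l + 2.225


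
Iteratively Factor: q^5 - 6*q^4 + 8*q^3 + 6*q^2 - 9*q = (q - 3)*(q^4 - 3*q^3 - q^2 + 3*q) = (q - 3)^2*(q^3 - q) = q*(q - 3)^2*(q^2 - 1) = q*(q - 3)^2*(q - 1)*(q + 1)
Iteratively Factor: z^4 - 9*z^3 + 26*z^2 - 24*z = (z - 3)*(z^3 - 6*z^2 + 8*z) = (z - 4)*(z - 3)*(z^2 - 2*z) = z*(z - 4)*(z - 3)*(z - 2)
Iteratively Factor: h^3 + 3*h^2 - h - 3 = (h + 1)*(h^2 + 2*h - 3) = (h - 1)*(h + 1)*(h + 3)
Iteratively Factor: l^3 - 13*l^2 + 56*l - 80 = (l - 4)*(l^2 - 9*l + 20) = (l - 5)*(l - 4)*(l - 4)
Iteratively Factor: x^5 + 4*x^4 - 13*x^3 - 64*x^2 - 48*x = (x + 4)*(x^4 - 13*x^2 - 12*x) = x*(x + 4)*(x^3 - 13*x - 12) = x*(x - 4)*(x + 4)*(x^2 + 4*x + 3) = x*(x - 4)*(x + 3)*(x + 4)*(x + 1)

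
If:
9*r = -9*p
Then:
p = -r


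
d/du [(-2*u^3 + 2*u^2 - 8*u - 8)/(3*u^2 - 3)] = 2*(-u^4 + 7*u^2 + 6*u + 4)/(3*(u^4 - 2*u^2 + 1))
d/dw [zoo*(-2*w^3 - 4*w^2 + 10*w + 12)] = zoo*(w^2 + w + 1)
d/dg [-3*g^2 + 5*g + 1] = 5 - 6*g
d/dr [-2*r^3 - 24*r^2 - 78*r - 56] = -6*r^2 - 48*r - 78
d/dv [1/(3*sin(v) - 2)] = -3*cos(v)/(3*sin(v) - 2)^2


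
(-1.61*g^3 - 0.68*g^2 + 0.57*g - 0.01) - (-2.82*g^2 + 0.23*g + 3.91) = -1.61*g^3 + 2.14*g^2 + 0.34*g - 3.92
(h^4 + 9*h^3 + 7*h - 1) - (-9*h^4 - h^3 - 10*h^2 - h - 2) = 10*h^4 + 10*h^3 + 10*h^2 + 8*h + 1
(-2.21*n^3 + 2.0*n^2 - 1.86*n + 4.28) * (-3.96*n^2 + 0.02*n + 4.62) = 8.7516*n^5 - 7.9642*n^4 - 2.8046*n^3 - 7.746*n^2 - 8.5076*n + 19.7736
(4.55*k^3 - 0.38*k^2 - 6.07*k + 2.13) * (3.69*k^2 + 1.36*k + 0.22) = 16.7895*k^5 + 4.7858*k^4 - 21.9141*k^3 - 0.479100000000002*k^2 + 1.5614*k + 0.4686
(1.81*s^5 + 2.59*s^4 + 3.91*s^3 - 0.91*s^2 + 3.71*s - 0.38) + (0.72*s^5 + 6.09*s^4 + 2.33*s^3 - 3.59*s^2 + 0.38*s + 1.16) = 2.53*s^5 + 8.68*s^4 + 6.24*s^3 - 4.5*s^2 + 4.09*s + 0.78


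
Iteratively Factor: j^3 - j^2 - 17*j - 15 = (j - 5)*(j^2 + 4*j + 3) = (j - 5)*(j + 3)*(j + 1)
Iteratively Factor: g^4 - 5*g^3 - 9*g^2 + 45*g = (g - 5)*(g^3 - 9*g) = (g - 5)*(g - 3)*(g^2 + 3*g) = g*(g - 5)*(g - 3)*(g + 3)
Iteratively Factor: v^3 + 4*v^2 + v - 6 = (v - 1)*(v^2 + 5*v + 6) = (v - 1)*(v + 2)*(v + 3)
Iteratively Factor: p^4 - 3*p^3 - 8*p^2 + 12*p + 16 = (p + 2)*(p^3 - 5*p^2 + 2*p + 8) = (p - 4)*(p + 2)*(p^2 - p - 2) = (p - 4)*(p + 1)*(p + 2)*(p - 2)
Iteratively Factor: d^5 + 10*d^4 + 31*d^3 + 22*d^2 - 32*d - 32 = (d + 4)*(d^4 + 6*d^3 + 7*d^2 - 6*d - 8) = (d - 1)*(d + 4)*(d^3 + 7*d^2 + 14*d + 8) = (d - 1)*(d + 2)*(d + 4)*(d^2 + 5*d + 4) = (d - 1)*(d + 2)*(d + 4)^2*(d + 1)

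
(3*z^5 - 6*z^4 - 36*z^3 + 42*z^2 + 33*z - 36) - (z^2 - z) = 3*z^5 - 6*z^4 - 36*z^3 + 41*z^2 + 34*z - 36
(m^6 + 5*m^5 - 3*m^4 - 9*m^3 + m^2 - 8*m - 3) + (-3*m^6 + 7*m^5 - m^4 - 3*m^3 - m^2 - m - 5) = -2*m^6 + 12*m^5 - 4*m^4 - 12*m^3 - 9*m - 8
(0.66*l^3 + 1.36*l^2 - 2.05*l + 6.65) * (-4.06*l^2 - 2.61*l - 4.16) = -2.6796*l^5 - 7.2442*l^4 + 2.0278*l^3 - 27.3061*l^2 - 8.8285*l - 27.664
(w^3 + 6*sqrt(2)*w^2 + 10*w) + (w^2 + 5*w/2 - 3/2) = w^3 + w^2 + 6*sqrt(2)*w^2 + 25*w/2 - 3/2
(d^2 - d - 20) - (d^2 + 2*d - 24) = 4 - 3*d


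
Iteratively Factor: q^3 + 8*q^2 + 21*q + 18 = (q + 3)*(q^2 + 5*q + 6) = (q + 2)*(q + 3)*(q + 3)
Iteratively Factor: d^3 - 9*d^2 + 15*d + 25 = (d + 1)*(d^2 - 10*d + 25) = (d - 5)*(d + 1)*(d - 5)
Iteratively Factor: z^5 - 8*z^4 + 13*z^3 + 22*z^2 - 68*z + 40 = (z + 2)*(z^4 - 10*z^3 + 33*z^2 - 44*z + 20) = (z - 5)*(z + 2)*(z^3 - 5*z^2 + 8*z - 4) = (z - 5)*(z - 1)*(z + 2)*(z^2 - 4*z + 4) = (z - 5)*(z - 2)*(z - 1)*(z + 2)*(z - 2)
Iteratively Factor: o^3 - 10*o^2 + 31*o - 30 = (o - 2)*(o^2 - 8*o + 15) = (o - 5)*(o - 2)*(o - 3)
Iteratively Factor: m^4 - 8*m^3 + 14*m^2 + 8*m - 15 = (m + 1)*(m^3 - 9*m^2 + 23*m - 15) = (m - 1)*(m + 1)*(m^2 - 8*m + 15) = (m - 5)*(m - 1)*(m + 1)*(m - 3)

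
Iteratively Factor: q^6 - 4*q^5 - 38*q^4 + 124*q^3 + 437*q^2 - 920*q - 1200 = (q + 4)*(q^5 - 8*q^4 - 6*q^3 + 148*q^2 - 155*q - 300) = (q + 1)*(q + 4)*(q^4 - 9*q^3 + 3*q^2 + 145*q - 300) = (q - 5)*(q + 1)*(q + 4)*(q^3 - 4*q^2 - 17*q + 60) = (q - 5)*(q + 1)*(q + 4)^2*(q^2 - 8*q + 15) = (q - 5)*(q - 3)*(q + 1)*(q + 4)^2*(q - 5)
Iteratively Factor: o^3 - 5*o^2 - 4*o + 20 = (o + 2)*(o^2 - 7*o + 10) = (o - 2)*(o + 2)*(o - 5)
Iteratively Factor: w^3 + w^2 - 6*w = (w)*(w^2 + w - 6) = w*(w + 3)*(w - 2)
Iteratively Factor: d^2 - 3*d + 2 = (d - 2)*(d - 1)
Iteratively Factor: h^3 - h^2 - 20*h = (h - 5)*(h^2 + 4*h) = (h - 5)*(h + 4)*(h)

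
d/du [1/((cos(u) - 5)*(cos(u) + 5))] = sin(2*u)/((cos(u) - 5)^2*(cos(u) + 5)^2)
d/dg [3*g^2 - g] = 6*g - 1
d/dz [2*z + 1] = 2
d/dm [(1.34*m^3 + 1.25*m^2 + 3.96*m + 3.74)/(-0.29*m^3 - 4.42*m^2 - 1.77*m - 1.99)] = (-5.5603*m^4 - 2.4468*m^3 + 10.5447*m^2 + 28.0866*m - 1.2606)/(0.0841*m^6 + 2.5636*m^5 + 20.563*m^4 + 16.801*m^3 + 20.7245*m^2 + 7.0446*m + 3.9601)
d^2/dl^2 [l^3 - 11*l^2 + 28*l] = 6*l - 22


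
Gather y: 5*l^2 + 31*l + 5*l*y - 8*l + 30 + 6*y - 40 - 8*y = 5*l^2 + 23*l + y*(5*l - 2) - 10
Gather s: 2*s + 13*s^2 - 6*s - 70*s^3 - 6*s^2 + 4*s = -70*s^3 + 7*s^2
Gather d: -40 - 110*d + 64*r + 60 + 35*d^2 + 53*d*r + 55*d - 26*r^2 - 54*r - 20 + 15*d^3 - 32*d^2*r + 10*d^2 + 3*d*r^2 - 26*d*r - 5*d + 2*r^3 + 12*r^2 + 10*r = 15*d^3 + d^2*(45 - 32*r) + d*(3*r^2 + 27*r - 60) + 2*r^3 - 14*r^2 + 20*r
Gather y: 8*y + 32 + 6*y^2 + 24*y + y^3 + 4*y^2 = y^3 + 10*y^2 + 32*y + 32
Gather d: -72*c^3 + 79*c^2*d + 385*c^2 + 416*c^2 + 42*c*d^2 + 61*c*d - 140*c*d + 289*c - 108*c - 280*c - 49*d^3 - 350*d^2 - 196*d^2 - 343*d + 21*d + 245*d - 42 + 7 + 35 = -72*c^3 + 801*c^2 - 99*c - 49*d^3 + d^2*(42*c - 546) + d*(79*c^2 - 79*c - 77)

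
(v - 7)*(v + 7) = v^2 - 49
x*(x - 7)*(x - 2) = x^3 - 9*x^2 + 14*x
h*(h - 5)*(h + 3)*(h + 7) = h^4 + 5*h^3 - 29*h^2 - 105*h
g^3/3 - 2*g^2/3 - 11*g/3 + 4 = (g/3 + 1)*(g - 4)*(g - 1)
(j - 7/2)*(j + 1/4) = j^2 - 13*j/4 - 7/8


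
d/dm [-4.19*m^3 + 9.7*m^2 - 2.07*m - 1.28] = -12.57*m^2 + 19.4*m - 2.07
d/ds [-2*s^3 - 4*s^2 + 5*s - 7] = -6*s^2 - 8*s + 5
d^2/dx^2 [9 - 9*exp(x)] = -9*exp(x)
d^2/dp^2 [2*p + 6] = 0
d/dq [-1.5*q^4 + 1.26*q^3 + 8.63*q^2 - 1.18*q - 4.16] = -6.0*q^3 + 3.78*q^2 + 17.26*q - 1.18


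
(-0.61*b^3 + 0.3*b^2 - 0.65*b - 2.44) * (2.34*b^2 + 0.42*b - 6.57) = -1.4274*b^5 + 0.4458*b^4 + 2.6127*b^3 - 7.9536*b^2 + 3.2457*b + 16.0308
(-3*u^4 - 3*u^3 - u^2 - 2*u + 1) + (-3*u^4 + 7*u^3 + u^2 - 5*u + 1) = -6*u^4 + 4*u^3 - 7*u + 2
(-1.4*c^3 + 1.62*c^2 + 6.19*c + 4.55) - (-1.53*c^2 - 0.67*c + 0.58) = -1.4*c^3 + 3.15*c^2 + 6.86*c + 3.97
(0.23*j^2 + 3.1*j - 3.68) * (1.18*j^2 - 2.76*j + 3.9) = 0.2714*j^4 + 3.0232*j^3 - 12.0014*j^2 + 22.2468*j - 14.352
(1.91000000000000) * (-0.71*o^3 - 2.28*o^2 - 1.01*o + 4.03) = -1.3561*o^3 - 4.3548*o^2 - 1.9291*o + 7.6973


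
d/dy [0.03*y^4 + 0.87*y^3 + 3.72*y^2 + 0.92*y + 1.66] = 0.12*y^3 + 2.61*y^2 + 7.44*y + 0.92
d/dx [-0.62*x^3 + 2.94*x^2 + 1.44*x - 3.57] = -1.86*x^2 + 5.88*x + 1.44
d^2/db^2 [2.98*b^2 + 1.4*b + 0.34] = 5.96000000000000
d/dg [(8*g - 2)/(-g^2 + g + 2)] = 2*(4*g^2 - 2*g + 9)/(g^4 - 2*g^3 - 3*g^2 + 4*g + 4)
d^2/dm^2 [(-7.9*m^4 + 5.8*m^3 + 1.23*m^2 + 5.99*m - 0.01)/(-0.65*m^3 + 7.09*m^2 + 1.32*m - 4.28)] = (-7.105427357601e-15*m^8 + 1.13686837721616e-13*m^7 + 753.29443*m^6 + 266.697270000001*m^5 - 1002.79737*m^4 - 1628.62495*m^3 + 1912.17759*m^2 - 1727.6922*m - 112.10372)/(0.274625*m^9 - 8.986575*m^8 + 96.349695*m^7 - 314.476609*m^6 - 314.010276*m^5 + 586.348116*m^4 + 273.754896*m^3 - 367.259952*m^2 - 72.540864*m + 78.402752)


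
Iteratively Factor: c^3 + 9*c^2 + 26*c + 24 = (c + 2)*(c^2 + 7*c + 12) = (c + 2)*(c + 4)*(c + 3)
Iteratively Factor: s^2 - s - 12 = (s - 4)*(s + 3)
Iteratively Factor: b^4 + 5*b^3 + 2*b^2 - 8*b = (b + 2)*(b^3 + 3*b^2 - 4*b) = b*(b + 2)*(b^2 + 3*b - 4) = b*(b - 1)*(b + 2)*(b + 4)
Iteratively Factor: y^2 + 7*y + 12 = (y + 4)*(y + 3)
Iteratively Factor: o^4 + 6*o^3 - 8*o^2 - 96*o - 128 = (o + 4)*(o^3 + 2*o^2 - 16*o - 32) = (o + 2)*(o + 4)*(o^2 - 16) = (o + 2)*(o + 4)^2*(o - 4)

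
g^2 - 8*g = g*(g - 8)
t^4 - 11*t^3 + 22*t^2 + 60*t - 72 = (t - 6)^2*(t - 1)*(t + 2)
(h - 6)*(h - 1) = h^2 - 7*h + 6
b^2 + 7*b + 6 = (b + 1)*(b + 6)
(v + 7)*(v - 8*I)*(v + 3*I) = v^3 + 7*v^2 - 5*I*v^2 + 24*v - 35*I*v + 168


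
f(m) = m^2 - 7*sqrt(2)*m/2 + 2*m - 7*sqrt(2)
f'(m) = 2*m - 7*sqrt(2)/2 + 2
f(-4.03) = 18.23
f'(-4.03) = -11.01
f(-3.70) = 14.70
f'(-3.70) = -10.35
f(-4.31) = 21.39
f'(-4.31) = -11.57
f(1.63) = -12.05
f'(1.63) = 0.31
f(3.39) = -8.41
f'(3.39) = 3.83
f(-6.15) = 46.06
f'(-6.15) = -15.25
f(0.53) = -11.18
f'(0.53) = -1.89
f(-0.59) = -7.81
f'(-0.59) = -4.13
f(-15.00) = 259.35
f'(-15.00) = -32.95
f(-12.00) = 169.50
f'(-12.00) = -26.95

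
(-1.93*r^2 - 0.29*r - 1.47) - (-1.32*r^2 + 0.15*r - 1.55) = -0.61*r^2 - 0.44*r + 0.0800000000000001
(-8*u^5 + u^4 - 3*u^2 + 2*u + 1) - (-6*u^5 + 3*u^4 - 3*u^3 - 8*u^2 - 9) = -2*u^5 - 2*u^4 + 3*u^3 + 5*u^2 + 2*u + 10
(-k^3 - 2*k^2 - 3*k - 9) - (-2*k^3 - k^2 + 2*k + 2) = k^3 - k^2 - 5*k - 11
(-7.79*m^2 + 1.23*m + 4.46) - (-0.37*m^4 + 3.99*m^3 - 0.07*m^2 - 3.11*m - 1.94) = 0.37*m^4 - 3.99*m^3 - 7.72*m^2 + 4.34*m + 6.4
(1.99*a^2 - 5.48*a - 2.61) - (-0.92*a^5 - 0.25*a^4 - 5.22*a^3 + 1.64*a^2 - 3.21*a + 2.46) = 0.92*a^5 + 0.25*a^4 + 5.22*a^3 + 0.35*a^2 - 2.27*a - 5.07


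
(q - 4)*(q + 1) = q^2 - 3*q - 4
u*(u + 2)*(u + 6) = u^3 + 8*u^2 + 12*u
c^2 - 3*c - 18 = (c - 6)*(c + 3)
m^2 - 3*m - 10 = (m - 5)*(m + 2)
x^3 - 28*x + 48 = (x - 4)*(x - 2)*(x + 6)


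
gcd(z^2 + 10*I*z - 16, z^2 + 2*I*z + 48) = z + 8*I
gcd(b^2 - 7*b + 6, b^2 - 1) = b - 1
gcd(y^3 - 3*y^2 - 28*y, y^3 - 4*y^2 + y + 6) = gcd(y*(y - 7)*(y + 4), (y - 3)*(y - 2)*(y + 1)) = 1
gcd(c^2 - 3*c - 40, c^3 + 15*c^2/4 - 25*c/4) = c + 5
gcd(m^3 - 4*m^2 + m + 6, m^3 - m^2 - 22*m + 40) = m - 2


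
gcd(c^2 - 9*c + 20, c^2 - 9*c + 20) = c^2 - 9*c + 20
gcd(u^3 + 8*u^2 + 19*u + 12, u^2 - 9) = u + 3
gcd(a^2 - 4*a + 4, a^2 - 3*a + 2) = a - 2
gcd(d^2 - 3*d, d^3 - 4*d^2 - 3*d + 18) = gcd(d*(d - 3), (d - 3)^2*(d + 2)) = d - 3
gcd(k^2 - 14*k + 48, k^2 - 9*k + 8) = k - 8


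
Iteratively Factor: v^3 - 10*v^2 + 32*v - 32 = (v - 4)*(v^2 - 6*v + 8) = (v - 4)^2*(v - 2)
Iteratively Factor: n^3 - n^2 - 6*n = (n - 3)*(n^2 + 2*n) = (n - 3)*(n + 2)*(n)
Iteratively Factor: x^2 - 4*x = (x)*(x - 4)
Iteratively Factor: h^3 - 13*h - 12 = (h + 3)*(h^2 - 3*h - 4) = (h - 4)*(h + 3)*(h + 1)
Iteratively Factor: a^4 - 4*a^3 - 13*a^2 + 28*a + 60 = (a + 2)*(a^3 - 6*a^2 - a + 30) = (a - 5)*(a + 2)*(a^2 - a - 6) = (a - 5)*(a - 3)*(a + 2)*(a + 2)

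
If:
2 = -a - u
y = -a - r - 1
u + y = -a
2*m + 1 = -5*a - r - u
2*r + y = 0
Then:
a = -2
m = 5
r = -1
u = 0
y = 2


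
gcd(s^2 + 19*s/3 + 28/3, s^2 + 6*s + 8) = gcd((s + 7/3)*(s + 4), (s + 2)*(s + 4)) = s + 4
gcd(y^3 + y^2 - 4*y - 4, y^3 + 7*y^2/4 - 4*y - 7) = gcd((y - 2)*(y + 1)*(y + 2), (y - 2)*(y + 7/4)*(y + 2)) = y^2 - 4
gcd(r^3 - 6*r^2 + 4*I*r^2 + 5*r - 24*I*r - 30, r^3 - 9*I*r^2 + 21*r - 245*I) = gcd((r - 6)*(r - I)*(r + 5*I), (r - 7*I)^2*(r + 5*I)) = r + 5*I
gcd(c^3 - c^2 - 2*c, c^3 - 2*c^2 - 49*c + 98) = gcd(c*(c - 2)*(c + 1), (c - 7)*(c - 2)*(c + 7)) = c - 2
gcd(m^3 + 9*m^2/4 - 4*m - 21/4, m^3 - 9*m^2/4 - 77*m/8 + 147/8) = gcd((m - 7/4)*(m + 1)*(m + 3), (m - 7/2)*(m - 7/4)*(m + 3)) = m^2 + 5*m/4 - 21/4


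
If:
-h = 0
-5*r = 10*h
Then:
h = 0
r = 0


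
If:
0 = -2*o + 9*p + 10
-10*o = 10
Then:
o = -1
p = -4/3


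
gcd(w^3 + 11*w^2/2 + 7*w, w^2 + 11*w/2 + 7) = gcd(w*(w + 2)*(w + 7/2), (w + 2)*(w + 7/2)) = w^2 + 11*w/2 + 7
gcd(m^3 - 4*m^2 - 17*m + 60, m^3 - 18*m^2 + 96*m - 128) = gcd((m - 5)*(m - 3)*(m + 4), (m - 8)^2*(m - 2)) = 1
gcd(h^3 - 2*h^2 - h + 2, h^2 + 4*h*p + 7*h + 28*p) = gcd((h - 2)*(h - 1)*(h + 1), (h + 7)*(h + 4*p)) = 1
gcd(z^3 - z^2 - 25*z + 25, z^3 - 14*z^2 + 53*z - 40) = z^2 - 6*z + 5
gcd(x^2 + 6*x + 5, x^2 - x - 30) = x + 5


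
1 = 1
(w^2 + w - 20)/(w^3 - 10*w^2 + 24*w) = (w + 5)/(w*(w - 6))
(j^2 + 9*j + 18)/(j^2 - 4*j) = (j^2 + 9*j + 18)/(j*(j - 4))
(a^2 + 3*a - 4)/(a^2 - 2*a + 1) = (a + 4)/(a - 1)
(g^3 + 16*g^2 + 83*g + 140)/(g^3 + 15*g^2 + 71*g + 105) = (g + 4)/(g + 3)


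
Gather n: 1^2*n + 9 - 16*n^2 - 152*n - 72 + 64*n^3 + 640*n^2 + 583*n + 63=64*n^3 + 624*n^2 + 432*n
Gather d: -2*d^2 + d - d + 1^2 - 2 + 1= -2*d^2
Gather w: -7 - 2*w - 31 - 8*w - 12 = -10*w - 50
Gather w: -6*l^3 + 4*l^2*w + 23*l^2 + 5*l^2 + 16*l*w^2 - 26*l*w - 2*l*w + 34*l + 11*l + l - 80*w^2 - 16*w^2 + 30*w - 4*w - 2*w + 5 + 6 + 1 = -6*l^3 + 28*l^2 + 46*l + w^2*(16*l - 96) + w*(4*l^2 - 28*l + 24) + 12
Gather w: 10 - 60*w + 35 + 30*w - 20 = 25 - 30*w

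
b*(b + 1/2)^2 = b^3 + b^2 + b/4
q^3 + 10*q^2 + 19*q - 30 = (q - 1)*(q + 5)*(q + 6)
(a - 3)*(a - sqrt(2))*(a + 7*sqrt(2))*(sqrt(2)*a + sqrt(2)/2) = sqrt(2)*a^4 - 5*sqrt(2)*a^3/2 + 12*a^3 - 30*a^2 - 31*sqrt(2)*a^2/2 - 18*a + 35*sqrt(2)*a + 21*sqrt(2)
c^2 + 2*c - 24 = (c - 4)*(c + 6)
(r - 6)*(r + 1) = r^2 - 5*r - 6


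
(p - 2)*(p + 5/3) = p^2 - p/3 - 10/3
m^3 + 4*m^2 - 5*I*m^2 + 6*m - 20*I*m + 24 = (m + 4)*(m - 6*I)*(m + I)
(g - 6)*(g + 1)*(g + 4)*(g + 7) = g^4 + 6*g^3 - 33*g^2 - 206*g - 168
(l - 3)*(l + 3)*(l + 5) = l^3 + 5*l^2 - 9*l - 45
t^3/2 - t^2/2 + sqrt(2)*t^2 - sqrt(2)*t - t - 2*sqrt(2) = (t/2 + sqrt(2))*(t - 2)*(t + 1)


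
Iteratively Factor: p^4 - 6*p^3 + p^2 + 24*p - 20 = (p + 2)*(p^3 - 8*p^2 + 17*p - 10) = (p - 5)*(p + 2)*(p^2 - 3*p + 2) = (p - 5)*(p - 2)*(p + 2)*(p - 1)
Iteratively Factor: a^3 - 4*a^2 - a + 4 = (a + 1)*(a^2 - 5*a + 4) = (a - 1)*(a + 1)*(a - 4)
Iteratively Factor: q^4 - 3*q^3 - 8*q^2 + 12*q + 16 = (q + 2)*(q^3 - 5*q^2 + 2*q + 8) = (q - 4)*(q + 2)*(q^2 - q - 2) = (q - 4)*(q - 2)*(q + 2)*(q + 1)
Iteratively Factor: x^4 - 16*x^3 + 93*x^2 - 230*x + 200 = (x - 4)*(x^3 - 12*x^2 + 45*x - 50) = (x - 5)*(x - 4)*(x^2 - 7*x + 10) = (x - 5)^2*(x - 4)*(x - 2)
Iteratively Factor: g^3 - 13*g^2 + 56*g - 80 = (g - 5)*(g^2 - 8*g + 16) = (g - 5)*(g - 4)*(g - 4)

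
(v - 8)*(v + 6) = v^2 - 2*v - 48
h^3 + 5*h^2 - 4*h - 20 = (h - 2)*(h + 2)*(h + 5)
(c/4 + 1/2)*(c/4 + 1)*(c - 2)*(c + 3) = c^4/16 + 7*c^3/16 + c^2/2 - 7*c/4 - 3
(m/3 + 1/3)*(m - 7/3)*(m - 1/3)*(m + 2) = m^4/3 + m^3/9 - 47*m^2/27 - m + 14/27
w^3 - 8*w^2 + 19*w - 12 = (w - 4)*(w - 3)*(w - 1)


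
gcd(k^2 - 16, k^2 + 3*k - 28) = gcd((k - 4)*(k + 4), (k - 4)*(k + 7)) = k - 4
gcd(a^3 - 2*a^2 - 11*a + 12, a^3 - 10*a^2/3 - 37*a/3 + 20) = a + 3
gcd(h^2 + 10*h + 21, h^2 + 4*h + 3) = h + 3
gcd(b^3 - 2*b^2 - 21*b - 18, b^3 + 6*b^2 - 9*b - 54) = b + 3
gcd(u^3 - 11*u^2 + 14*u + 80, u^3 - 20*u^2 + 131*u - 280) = u^2 - 13*u + 40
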